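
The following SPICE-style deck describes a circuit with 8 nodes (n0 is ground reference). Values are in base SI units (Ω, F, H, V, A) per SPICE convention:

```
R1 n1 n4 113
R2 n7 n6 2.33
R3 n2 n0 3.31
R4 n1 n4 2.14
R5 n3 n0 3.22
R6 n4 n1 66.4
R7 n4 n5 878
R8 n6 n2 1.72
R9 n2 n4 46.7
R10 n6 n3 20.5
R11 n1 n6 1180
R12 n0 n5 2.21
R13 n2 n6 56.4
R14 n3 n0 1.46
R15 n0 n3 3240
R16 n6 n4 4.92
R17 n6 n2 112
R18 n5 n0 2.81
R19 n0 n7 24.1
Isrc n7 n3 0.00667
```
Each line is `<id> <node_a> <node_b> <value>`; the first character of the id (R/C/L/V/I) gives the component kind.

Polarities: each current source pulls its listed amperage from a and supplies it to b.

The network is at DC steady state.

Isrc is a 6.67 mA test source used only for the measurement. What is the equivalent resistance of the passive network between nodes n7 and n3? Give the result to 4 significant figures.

R_eq = 5.669 Ω

Apply KCL at each of the 7 non-ground nodes and solve the resulting linear system.
Node n1: branches {R1, R4, R6, R11} → V_1 = -0.01923
Node n2: branches {R3, R8, R9, R13, R17} → V_2 = -0.01346
Node n3: branches {R5, R10, R14, R15, Isrc} → V_3 = 0.005454
Node n4: branches {R1, R4, R6, R7, R9, R16} → V_4 = -0.01923
Node n5: branches {R7, R12, R18} → V_5 = -2.706e-05
Node n6: branches {R2, R8, R10, R11, R13, R16, R17} → V_6 = -0.01994
Node n7: branches {R2, R19, Isrc} → V_7 = -0.03236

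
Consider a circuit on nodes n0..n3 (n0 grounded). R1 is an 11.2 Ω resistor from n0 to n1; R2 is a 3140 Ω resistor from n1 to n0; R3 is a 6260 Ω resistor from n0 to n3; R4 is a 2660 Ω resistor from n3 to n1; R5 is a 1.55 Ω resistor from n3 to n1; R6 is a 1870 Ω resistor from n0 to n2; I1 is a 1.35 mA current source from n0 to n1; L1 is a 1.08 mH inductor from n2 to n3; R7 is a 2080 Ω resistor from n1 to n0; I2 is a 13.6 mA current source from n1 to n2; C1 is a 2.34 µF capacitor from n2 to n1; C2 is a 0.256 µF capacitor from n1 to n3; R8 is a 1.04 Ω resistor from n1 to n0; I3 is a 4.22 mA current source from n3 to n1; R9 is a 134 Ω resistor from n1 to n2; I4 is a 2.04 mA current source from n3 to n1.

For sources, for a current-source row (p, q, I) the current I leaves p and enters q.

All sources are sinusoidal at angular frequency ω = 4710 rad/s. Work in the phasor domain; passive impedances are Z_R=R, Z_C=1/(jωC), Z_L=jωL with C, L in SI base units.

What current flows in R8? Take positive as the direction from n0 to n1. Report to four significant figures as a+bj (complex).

MNA unknowns: 3 node voltages V₁..V_3
R1: Y=0.08929+0.000j on G[0,1]
R2: Y=0.0003185+0.000j on G[1,0]
R3: Y=0.0001597+0.000j on G[0,3]
R4: Y=0.0003759+0.000j on G[3,1]
R5: Y=0.6452+0.000j on G[3,1]
R6: Y=0.0005348+0.000j on G[0,2]
I1: z[0]−=0.00135, z[1]+=0.00135
L1: Y=0.000-0.1966j on G[2,3]
R7: Y=0.0004808+0.000j on G[1,0]
I2: z[1]−=0.0136, z[2]+=0.0136
C1: Y=0.000+0.01102j on G[2,1]
C2: Y=0.000+0.001206j on G[1,3]
R8: Y=0.9615+0.000j on G[1,0]
I3: z[3]−=0.00422, z[1]+=0.00422
R9: Y=0.007463+0.000j on G[1,2]
I4: z[3]−=0.00204, z[1]+=0.00204
solve → V1=0.001273-3.607e-05j, V2=0.01746+0.07130j, V3=0.01365-0.001219j

-0.001224+3.468e-05j A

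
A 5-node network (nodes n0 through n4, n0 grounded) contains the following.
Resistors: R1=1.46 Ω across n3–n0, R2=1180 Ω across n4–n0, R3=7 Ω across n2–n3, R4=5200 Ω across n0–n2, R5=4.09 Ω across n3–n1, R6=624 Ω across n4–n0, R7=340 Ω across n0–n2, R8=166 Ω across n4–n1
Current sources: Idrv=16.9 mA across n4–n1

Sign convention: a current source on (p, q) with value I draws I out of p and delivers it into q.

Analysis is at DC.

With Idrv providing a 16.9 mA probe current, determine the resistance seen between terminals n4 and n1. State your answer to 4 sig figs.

MNA unknowns: 4 node voltages V₁..V_4
R1: Y=0.6849 on G[3,0]
R2: Y=0.0008475 on G[4,0]
R3: Y=0.1429 on G[2,3]
R4: Y=0.0001923 on G[0,2]
R5: Y=0.2445 on G[3,1]
R6: Y=0.001603 on G[4,0]
R7: Y=0.002941 on G[0,2]
R8: Y=0.006024 on G[4,1]
Idrv: z[4]−=0.0169, z[1]+=0.0169
solve → V1=0.02683, V2=0.006883, V3=0.007034, V4=-1.975

R_eq = 118.5 Ω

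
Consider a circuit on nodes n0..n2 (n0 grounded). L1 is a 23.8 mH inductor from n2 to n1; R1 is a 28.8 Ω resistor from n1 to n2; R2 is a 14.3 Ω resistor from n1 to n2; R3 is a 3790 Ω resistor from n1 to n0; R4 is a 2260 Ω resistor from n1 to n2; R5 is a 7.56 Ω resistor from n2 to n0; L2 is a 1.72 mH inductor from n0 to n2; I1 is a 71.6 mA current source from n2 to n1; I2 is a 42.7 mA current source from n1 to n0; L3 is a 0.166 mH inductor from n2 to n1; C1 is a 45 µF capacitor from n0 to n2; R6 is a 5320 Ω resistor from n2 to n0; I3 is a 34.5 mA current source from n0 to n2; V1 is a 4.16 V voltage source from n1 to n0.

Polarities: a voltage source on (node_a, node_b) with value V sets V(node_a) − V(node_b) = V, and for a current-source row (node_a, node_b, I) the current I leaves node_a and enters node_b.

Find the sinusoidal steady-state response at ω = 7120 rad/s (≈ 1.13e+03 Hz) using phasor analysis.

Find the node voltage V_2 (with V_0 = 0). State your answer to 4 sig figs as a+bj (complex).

Element admittances at ω=7120 rad/s:
  Y(L1) = 0.000-0.005901j S between n2,n1
  Y(R1) = 0.03472+0.000j S between n1,n2
  Y(R2) = 0.06993+0.000j S between n1,n2
  Y(R3) = 0.0002639+0.000j S between n1,n0
  Y(R4) = 0.0004425+0.000j S between n1,n2
  Y(R5) = 0.1323+0.000j S between n2,n0
  Y(L2) = 0.000-0.08166j S between n0,n2
  I1: injects 0.0716 A into n1 (from n2)
  I2: injects 0.0427 A into n0 (from n1)
  Y(L3) = 0.000-0.8461j S between n2,n1
  Y(C1) = 0.000+0.3204j S between n0,n2
  Y(R6) = 0.0001880+0.000j S between n2,n0
  I3: injects 0.0345 A into n2 (from n0)
  V1: constraint V(n1)−V(n0) = 4.16
Assemble and solve the 3×3 MNA system:
  V(n1)=4.160+0.000j  V(n2)=5.245-1.379j
  i(V1)=-1.033-1.070j

5.245-1.379j V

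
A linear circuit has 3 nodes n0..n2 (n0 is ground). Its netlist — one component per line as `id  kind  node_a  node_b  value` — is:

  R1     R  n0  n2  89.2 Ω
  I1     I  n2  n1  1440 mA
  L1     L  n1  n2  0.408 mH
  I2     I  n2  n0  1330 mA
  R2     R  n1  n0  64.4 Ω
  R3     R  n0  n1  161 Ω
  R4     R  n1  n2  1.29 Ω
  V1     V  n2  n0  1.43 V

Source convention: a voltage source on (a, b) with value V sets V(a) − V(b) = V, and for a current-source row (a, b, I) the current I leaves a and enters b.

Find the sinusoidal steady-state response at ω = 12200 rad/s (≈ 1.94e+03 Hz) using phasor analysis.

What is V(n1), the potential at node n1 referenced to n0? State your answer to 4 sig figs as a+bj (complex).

3.092+0.4190j V

Element admittances at ω=12200 rad/s:
  Y(R1) = 0.01121+0.000j S between n0,n2
  I1: injects 1.44 A into n1 (from n2)
  Y(L1) = 0.000-0.2009j S between n1,n2
  I2: injects 1.33 A into n0 (from n2)
  Y(R2) = 0.01553+0.000j S between n1,n0
  Y(R3) = 0.006211+0.000j S between n0,n1
  Y(R4) = 0.7752+0.000j S between n1,n2
  V1: constraint V(n2)−V(n0) = 1.43
Assemble and solve the 3×3 MNA system:
  V(n1)=3.092+0.4190j  V(n2)=1.430+0.000j
  i(V1)=-1.413-0.009110j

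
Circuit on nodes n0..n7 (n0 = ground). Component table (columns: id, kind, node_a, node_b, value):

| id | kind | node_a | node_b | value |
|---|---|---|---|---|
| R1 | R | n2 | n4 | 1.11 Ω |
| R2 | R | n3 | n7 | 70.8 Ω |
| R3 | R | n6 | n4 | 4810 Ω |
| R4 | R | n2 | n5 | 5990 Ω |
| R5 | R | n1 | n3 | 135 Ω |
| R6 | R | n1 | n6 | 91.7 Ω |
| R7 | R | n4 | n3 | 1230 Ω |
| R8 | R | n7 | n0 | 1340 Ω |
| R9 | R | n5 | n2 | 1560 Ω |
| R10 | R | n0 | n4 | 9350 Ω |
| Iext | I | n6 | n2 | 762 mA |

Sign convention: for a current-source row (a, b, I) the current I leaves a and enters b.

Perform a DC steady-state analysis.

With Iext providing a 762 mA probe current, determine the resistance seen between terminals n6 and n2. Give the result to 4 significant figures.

R_eq = 1043. Ω

MNA unknowns: 7 node voltages V₁..V_7
R1: Y=0.9009 on G[2,4]
R2: Y=0.01412 on G[3,7]
R3: Y=0.0002079 on G[6,4]
R4: Y=0.0001669 on G[2,5]
R5: Y=0.007407 on G[1,3]
R6: Y=0.01091 on G[1,6]
R7: Y=0.0008130 on G[4,3]
R8: Y=0.0007463 on G[7,0]
R9: Y=0.0006410 on G[5,2]
R10: Y=0.0001070 on G[0,4]
Iext: z[6]−=0.762, z[2]+=0.762
solve → V1=-167.0, V2=573.3, V3=-86.38, V4=572.5, V5=573.3, V6=-221.7, V7=-82.05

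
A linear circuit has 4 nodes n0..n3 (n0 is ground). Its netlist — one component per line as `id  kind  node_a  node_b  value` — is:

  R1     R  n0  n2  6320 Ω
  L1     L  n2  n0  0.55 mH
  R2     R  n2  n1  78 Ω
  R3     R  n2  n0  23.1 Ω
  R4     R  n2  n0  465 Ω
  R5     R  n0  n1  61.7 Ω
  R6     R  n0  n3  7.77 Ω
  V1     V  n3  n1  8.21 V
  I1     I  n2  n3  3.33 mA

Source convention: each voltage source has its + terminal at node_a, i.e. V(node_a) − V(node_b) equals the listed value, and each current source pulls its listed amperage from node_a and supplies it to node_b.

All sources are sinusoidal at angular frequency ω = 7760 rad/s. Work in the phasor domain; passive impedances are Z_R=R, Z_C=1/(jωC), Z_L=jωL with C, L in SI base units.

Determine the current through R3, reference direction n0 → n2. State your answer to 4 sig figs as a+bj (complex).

Element admittances at ω=7760 rad/s:
  Y(R1) = 0.0001582+0.000j S between n0,n2
  Y(L1) = 0.000-0.2343j S between n2,n0
  Y(R2) = 0.01282+0.000j S between n2,n1
  Y(R3) = 0.04329+0.000j S between n2,n0
  Y(R4) = 0.002151+0.000j S between n2,n0
  Y(R5) = 0.01621+0.000j S between n0,n1
  Y(R6) = 0.1287+0.000j S between n0,n3
  V1: constraint V(n3)−V(n1) = 8.21
  I1: injects 0.00333 A into n3 (from n2)
Assemble and solve the 4×4 MNA system:
  V(n1)=-6.685-0.02911j  V(n2)=-0.08770-0.3581j  V(n3)=1.525-0.02911j
  i(V1)=-0.1929+0.003747j

0.003797+0.01550j A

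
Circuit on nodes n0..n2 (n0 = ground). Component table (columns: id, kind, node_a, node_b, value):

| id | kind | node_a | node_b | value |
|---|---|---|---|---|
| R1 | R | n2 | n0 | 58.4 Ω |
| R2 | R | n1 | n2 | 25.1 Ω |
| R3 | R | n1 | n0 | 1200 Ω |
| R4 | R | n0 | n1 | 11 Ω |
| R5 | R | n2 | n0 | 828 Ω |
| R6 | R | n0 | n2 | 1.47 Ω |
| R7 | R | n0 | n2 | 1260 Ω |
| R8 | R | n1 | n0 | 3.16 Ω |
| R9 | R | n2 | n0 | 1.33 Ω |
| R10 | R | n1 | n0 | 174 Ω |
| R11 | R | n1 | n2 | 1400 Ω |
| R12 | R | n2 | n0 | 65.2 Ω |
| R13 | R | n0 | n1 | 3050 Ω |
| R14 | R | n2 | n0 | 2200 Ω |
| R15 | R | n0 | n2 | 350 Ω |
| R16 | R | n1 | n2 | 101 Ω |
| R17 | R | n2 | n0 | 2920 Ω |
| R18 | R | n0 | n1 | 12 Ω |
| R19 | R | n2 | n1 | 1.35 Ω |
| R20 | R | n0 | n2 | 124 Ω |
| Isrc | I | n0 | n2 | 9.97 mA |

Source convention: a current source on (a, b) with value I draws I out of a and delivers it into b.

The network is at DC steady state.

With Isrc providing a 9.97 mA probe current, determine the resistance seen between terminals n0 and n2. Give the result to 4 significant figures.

R_eq = 0.5606 Ω

Apply KCL at each of the 2 non-ground nodes and solve the resulting linear system.
Node n1: branches {R2, R3, R4, R8, R10, R11, R13, R16, R18, R19} → V_1 = 0.003431
Node n2: branches {R1, R2, R5, R6, R7, R9, R11, R12, R14, R15, R16, R17, R19, R20, Isrc} → V_2 = 0.005589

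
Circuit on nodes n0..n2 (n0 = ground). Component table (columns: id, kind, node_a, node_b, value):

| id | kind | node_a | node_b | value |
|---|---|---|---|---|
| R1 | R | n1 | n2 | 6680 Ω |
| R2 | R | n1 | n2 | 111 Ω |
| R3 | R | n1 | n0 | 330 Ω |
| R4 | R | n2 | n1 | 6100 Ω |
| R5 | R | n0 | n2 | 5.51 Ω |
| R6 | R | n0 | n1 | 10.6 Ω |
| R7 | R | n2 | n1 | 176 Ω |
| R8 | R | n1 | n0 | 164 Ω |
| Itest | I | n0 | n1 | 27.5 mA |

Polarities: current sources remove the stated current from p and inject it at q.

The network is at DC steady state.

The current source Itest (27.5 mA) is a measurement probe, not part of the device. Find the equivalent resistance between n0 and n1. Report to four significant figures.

Element admittances at DC:
  Y(R1) = 0.0001497 S between n1,n2
  Y(R2) = 0.009009 S between n1,n2
  Y(R3) = 0.003030 S between n1,n0
  Y(R4) = 0.0001639 S between n2,n1
  Y(R5) = 0.1815 S between n0,n2
  Y(R6) = 0.09434 S between n0,n1
  Y(R7) = 0.005682 S between n2,n1
  Y(R8) = 0.006098 S between n1,n0
  Itest: injects 0.0275 A into n1 (from n0)
Assemble and solve the 2×2 MNA system:
  V(n1)=0.2344  V(n2)=0.01790

R_eq = 8.523 Ω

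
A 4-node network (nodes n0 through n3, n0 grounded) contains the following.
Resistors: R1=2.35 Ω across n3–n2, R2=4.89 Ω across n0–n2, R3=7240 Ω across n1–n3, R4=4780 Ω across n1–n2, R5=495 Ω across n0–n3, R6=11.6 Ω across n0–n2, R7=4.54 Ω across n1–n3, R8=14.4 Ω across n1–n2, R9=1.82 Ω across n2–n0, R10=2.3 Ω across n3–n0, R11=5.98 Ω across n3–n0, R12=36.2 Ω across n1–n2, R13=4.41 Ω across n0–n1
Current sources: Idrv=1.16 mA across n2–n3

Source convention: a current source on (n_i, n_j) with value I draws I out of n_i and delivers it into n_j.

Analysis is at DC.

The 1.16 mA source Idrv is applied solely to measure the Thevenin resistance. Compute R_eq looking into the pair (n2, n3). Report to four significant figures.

R_eq = 1.171 Ω

Apply KCL at each of the 3 non-ground nodes and solve the resulting linear system.
Node n1: branches {R3, R4, R7, R8, R12, R13} → V_1 = 0.0002001
Node n2: branches {R1, R2, R4, R6, R8, R9, R12, Idrv} → V_2 = -0.0005998
Node n3: branches {R1, R3, R5, R7, R10, R11, Idrv} → V_3 = 0.0007591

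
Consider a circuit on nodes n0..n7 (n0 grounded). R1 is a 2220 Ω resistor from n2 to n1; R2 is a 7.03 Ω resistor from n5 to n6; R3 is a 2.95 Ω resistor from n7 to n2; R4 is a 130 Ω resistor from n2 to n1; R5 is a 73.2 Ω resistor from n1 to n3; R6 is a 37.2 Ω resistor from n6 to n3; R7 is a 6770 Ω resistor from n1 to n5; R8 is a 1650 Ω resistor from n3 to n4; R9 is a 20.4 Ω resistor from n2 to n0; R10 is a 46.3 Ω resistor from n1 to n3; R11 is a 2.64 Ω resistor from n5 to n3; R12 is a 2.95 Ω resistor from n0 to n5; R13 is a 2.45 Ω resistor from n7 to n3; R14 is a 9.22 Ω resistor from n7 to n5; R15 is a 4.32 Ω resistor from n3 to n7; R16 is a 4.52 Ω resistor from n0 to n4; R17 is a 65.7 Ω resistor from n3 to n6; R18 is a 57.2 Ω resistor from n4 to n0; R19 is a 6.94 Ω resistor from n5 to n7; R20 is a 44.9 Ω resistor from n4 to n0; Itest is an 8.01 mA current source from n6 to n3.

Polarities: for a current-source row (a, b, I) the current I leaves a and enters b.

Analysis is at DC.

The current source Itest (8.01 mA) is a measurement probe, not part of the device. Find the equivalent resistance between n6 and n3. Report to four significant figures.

Element admittances at DC:
  Y(R1) = 0.0004505 S between n2,n1
  Y(R2) = 0.1422 S between n5,n6
  Y(R3) = 0.3390 S between n7,n2
  Y(R4) = 0.007692 S between n2,n1
  Y(R5) = 0.01366 S between n1,n3
  Y(R6) = 0.02688 S between n6,n3
  Y(R7) = 0.0001477 S between n1,n5
  Y(R8) = 0.0006061 S between n3,n4
  Y(R9) = 0.04902 S between n2,n0
  Y(R10) = 0.02160 S between n1,n3
  Y(R11) = 0.3788 S between n5,n3
  Y(R12) = 0.3390 S between n0,n5
  Y(R13) = 0.4082 S between n7,n3
  Y(R14) = 0.1085 S between n7,n5
  Y(R15) = 0.2315 S between n3,n7
  Y(R16) = 0.2212 S between n0,n4
  Y(R17) = 0.01522 S between n3,n6
  Y(R18) = 0.01748 S between n4,n0
  Y(R19) = 0.1441 S between n5,n7
  Y(R20) = 0.02227 S between n4,n0
  Itest: injects 0.00801 A into n3 (from n6)
Assemble and solve the 7×7 MNA system:
  V(n1)=0.008532  V(n2)=0.005444  V(n3)=0.009284  V(n4)=2.151e-05  V(n5)=-0.0008038  V(n6)=-0.04195  V(n7)=0.006157

R_eq = 6.396 Ω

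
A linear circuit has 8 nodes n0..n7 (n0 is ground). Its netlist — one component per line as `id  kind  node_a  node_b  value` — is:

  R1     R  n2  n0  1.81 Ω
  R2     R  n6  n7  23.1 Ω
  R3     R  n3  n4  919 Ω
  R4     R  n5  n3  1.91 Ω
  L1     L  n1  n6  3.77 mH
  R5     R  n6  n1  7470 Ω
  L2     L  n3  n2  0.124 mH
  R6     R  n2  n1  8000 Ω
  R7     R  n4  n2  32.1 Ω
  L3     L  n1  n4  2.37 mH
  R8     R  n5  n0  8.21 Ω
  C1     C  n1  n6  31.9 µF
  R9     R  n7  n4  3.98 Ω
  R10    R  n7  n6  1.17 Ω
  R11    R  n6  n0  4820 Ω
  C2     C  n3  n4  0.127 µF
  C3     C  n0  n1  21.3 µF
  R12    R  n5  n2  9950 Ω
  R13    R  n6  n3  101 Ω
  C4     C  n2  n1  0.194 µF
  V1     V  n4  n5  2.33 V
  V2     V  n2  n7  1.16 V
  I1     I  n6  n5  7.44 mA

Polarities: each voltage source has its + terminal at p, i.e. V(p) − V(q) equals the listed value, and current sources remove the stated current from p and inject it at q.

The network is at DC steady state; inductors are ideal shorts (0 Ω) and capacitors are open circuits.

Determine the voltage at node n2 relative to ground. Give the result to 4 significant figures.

0.4089 V

MNA unknowns: 7 node voltages V₁..V_7 plus 5 source currents (L1, L2, L3, V1, V2)
R1: Y=0.5525 on G[2,0]
R2: Y=0.04329 on G[6,7]
R3: Y=0.001088 on G[3,4]
R4: Y=0.5236 on G[5,3]
L1: row V1−V6=0, i_L1 at 1,6
R5: Y=0.0001339 on G[6,1]
L2: row V3−V2=0, i_L2 at 3,2
R6: Y=0.0001250 on G[2,1]
R7: Y=0.03115 on G[4,2]
L3: row V1−V4=0, i_L3 at 1,4
R8: Y=0.1218 on G[5,0]
C1: Y=0.000 on G[1,6]
R9: Y=0.2513 on G[7,4]
R10: Y=0.8547 on G[7,6]
R11: Y=0.0002075 on G[6,0]
C2: Y=0.000 on G[3,4]
C3: Y=0.000 on G[0,1]
R12: Y=0.0001005 on G[5,2]
R13: Y=0.009901 on G[6,3]
C4: Y=0.000 on G[2,1]
V1: row V4−V5=2.33, i_V1 at 4,5
V2: row V2−V7=1.16, i_V2 at 2,7
I1: z[6]−=0.00744, z[5]+=0.00744
solve → V1=0.4747, V2=0.4089, V3=0.4089, V4=0.4747, V5=-1.855, V6=0.4747, V7=-0.7511
aux → i_L1=1.109, i_L2=-1.185, i_L3=-1.109, i_V1=-1.419, i_V2=-1.409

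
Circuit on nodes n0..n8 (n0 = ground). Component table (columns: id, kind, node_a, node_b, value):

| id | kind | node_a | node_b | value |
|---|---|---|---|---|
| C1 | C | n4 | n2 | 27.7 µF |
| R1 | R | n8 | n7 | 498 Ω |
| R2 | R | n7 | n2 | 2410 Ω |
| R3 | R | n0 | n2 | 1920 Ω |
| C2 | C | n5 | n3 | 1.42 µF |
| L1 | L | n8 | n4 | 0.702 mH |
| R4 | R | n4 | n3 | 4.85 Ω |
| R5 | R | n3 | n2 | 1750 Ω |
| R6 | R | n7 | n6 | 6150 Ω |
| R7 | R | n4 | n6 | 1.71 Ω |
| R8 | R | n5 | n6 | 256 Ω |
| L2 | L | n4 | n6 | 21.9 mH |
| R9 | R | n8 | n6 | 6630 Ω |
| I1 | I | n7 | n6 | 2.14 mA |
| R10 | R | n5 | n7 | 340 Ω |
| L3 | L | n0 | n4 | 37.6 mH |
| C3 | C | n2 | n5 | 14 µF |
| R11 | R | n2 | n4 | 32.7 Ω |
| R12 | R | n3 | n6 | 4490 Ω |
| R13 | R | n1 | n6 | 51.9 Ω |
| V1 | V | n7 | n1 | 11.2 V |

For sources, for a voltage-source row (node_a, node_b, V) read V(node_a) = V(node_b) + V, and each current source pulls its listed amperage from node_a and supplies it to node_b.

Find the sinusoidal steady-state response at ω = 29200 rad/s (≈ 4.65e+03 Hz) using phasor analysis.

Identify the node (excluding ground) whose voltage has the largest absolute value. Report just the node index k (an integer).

7

MNA unknowns: 8 node voltages V₁..V_8 plus 1 source current (V1)
C1: Y=0.000+0.8088j on G[4,2]
R1: Y=0.002008+0.000j on G[8,7]
R2: Y=0.0004149+0.000j on G[7,2]
R3: Y=0.0005208+0.000j on G[0,2]
C2: Y=0.000+0.04146j on G[5,3]
L1: Y=0.000-0.04878j on G[8,4]
R4: Y=0.2062+0.000j on G[4,3]
R5: Y=0.0005714+0.000j on G[3,2]
R6: Y=0.0001626+0.000j on G[7,6]
R7: Y=0.5848+0.000j on G[4,6]
R8: Y=0.003906+0.000j on G[5,6]
L2: Y=0.000-0.001564j on G[4,6]
R9: Y=0.0001508+0.000j on G[8,6]
I1: z[7]−=0.00214, z[6]+=0.00214
R10: Y=0.002941+0.000j on G[5,7]
L3: Y=0.000-0.0009108j on G[0,4]
C3: Y=0.000+0.4088j on G[2,5]
R11: Y=0.03058+0.000j on G[2,4]
R12: Y=0.0002227+0.000j on G[3,6]
R13: Y=0.01927+0.000j on G[1,6]
V1: row V7−V1=11.2, i_V1 at 7,1
solve → V1=-2.656+0.02449j, V2=-0.01137-0.02435j, V3=0.002241+0.004216j, V4=-0.01393+0.006499j, V5=-0.008728-0.07687j, V6=-0.09173+0.006425j, V7=8.544+0.02449j, V8=0.0008828+0.3579j
aux → i_V1=-0.04940+0.0003481j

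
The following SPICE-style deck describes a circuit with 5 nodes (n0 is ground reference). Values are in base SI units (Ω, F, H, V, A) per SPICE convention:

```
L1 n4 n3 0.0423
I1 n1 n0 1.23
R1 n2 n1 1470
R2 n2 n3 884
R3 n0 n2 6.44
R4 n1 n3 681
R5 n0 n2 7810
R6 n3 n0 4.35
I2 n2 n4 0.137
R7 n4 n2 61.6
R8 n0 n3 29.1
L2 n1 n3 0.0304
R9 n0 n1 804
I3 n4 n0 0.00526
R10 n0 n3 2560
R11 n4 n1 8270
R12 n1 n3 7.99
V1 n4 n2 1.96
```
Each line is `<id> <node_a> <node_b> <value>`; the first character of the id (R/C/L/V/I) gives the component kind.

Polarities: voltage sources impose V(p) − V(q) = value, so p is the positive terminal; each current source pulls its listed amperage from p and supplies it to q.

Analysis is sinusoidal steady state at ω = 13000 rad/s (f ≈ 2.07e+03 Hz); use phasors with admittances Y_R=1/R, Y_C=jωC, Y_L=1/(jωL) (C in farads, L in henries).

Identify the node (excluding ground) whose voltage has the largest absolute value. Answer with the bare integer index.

1

Element admittances at ω=13000 rad/s:
  Y(L1) = 0.000-0.001819j S between n4,n3
  I1: injects 1.23 A into n0 (from n1)
  Y(R1) = 0.0006803+0.000j S between n2,n1
  Y(R2) = 0.001131+0.000j S between n2,n3
  Y(R3) = 0.1553+0.000j S between n0,n2
  Y(R4) = 0.001468+0.000j S between n1,n3
  Y(R5) = 0.0001280+0.000j S between n0,n2
  Y(R6) = 0.2299+0.000j S between n3,n0
  I2: injects 0.137 A into n4 (from n2)
  Y(R7) = 0.01623+0.000j S between n4,n2
  Y(R8) = 0.03436+0.000j S between n0,n3
  Y(L2) = 0.000-0.002530j S between n1,n3
  Y(R9) = 0.001244+0.000j S between n0,n1
  I3: injects 0.00526 A into n0 (from n4)
  Y(R10) = 0.0003906+0.000j S between n0,n3
  Y(R11) = 0.0001209+0.000j S between n4,n1
  Y(R12) = 0.1252+0.000j S between n1,n3
  V1: constraint V(n4)−V(n2) = 1.96
Assemble and solve the 5×5 MNA system:
  V(n1)=-14.00-0.2265j  V(n2)=-0.1400+0.07182j  V(n3)=-4.520-0.04111j  V(n4)=1.820+0.07182j
  i(V1)=0.09780+0.01149j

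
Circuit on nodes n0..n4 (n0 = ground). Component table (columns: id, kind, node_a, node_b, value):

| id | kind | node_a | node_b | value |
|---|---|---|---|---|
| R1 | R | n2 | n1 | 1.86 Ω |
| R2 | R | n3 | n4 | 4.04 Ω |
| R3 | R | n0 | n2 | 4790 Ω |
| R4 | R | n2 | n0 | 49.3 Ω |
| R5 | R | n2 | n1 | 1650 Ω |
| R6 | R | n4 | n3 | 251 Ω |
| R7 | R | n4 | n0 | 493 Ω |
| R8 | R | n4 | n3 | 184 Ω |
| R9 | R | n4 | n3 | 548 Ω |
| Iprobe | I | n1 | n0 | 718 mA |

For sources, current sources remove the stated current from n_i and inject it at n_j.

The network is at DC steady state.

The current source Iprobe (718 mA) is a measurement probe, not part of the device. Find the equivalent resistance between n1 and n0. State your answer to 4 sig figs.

R_eq = 50.66 Ω

Element admittances at DC:
  Y(R1) = 0.5376 S between n2,n1
  Y(R2) = 0.2475 S between n3,n4
  Y(R3) = 0.0002088 S between n0,n2
  Y(R4) = 0.02028 S between n2,n0
  Y(R5) = 0.0006061 S between n2,n1
  Y(R6) = 0.003984 S between n4,n3
  Y(R7) = 0.002028 S between n4,n0
  Y(R8) = 0.005435 S between n4,n3
  Y(R9) = 0.001825 S between n4,n3
  Iprobe: injects 0.718 A into n0 (from n1)
Assemble and solve the 4×4 MNA system:
  V(n1)=-36.37  V(n2)=-35.04  V(n3)=0.000  V(n4)=0.000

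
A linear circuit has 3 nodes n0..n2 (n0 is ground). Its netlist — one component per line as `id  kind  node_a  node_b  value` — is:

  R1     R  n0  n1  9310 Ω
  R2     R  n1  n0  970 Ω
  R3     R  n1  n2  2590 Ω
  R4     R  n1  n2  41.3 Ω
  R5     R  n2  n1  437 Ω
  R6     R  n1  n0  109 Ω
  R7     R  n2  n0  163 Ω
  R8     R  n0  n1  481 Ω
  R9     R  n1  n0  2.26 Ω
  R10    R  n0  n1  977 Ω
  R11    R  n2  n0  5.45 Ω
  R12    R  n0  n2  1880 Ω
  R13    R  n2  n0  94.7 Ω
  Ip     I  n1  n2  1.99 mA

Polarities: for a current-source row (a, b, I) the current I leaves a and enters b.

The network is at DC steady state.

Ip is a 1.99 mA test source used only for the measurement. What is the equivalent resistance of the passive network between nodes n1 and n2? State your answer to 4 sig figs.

Apply KCL at each of the 2 non-ground nodes and solve the resulting linear system.
Node n1: branches {R1, R2, R3, R4, R5, R6, R8, R9, R10, Ip} → V_1 = -0.003659
Node n2: branches {R3, R4, R5, R7, R11, R12, R13, Ip} → V_2 = 0.008311

R_eq = 6.015 Ω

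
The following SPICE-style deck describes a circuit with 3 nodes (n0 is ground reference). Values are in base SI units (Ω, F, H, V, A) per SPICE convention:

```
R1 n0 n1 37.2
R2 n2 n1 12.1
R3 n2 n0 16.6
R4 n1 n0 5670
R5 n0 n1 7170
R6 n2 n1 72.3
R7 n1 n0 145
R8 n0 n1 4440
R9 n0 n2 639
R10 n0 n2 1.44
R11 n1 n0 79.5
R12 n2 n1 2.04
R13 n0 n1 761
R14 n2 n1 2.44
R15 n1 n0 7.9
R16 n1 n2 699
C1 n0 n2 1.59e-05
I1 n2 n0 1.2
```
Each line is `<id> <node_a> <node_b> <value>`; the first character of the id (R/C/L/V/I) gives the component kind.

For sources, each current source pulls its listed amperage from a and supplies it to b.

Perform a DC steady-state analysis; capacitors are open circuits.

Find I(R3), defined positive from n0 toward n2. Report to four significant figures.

Element admittances at DC:
  Y(R1) = 0.02688 S between n0,n1
  Y(R2) = 0.08264 S between n2,n1
  Y(R3) = 0.06024 S between n2,n0
  Y(R4) = 0.0001764 S between n1,n0
  Y(R5) = 0.0001395 S between n0,n1
  Y(R6) = 0.01383 S between n2,n1
  Y(R7) = 0.006897 S between n1,n0
  Y(R8) = 0.0002252 S between n0,n1
  Y(R9) = 0.001565 S between n0,n2
  Y(R10) = 0.6944 S between n0,n2
  Y(R11) = 0.01258 S between n1,n0
  Y(R12) = 0.4902 S between n2,n1
  Y(R13) = 0.001314 S between n0,n1
  Y(R14) = 0.4098 S between n2,n1
  Y(R15) = 0.1266 S between n1,n0
  Y(R16) = 0.001431 S between n1,n2
  Y(C1) = 0.000 S between n0,n2
  I1: injects 1.2 A into n0 (from n2)
Assemble and solve the 2×2 MNA system:
  V(n1)=-1.128  V(n2)=-1.326

0.07988 A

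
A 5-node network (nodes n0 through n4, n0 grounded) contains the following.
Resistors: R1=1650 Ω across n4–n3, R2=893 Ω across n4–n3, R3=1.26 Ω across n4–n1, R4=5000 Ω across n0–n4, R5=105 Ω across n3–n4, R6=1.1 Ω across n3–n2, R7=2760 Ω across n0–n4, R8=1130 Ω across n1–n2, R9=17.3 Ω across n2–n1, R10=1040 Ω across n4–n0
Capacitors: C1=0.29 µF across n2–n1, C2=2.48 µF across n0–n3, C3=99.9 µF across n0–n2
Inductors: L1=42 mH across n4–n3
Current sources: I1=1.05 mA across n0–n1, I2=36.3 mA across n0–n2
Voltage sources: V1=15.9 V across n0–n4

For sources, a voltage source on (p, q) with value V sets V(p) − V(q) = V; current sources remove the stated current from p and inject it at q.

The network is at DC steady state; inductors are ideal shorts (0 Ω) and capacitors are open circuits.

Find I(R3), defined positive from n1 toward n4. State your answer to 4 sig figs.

0.003040 A

MNA unknowns: 4 node voltages V₁..V_4 plus 2 source currents (L1, V1)
R1: Y=0.0006061 on G[4,3]
R2: Y=0.001120 on G[4,3]
R3: Y=0.7937 on G[4,1]
C1: Y=0.000 on G[2,1]
R4: Y=0.0002000 on G[0,4]
R5: Y=0.009524 on G[3,4]
R6: Y=0.9091 on G[3,2]
R7: Y=0.0003623 on G[0,4]
C2: Y=0.000 on G[0,3]
L1: row V4−V3=0, i_L1 at 4,3
R8: Y=0.0008850 on G[1,2]
C3: Y=0.000 on G[0,2]
R9: Y=0.05780 on G[2,1]
R10: Y=0.0009615 on G[4,0]
I1: z[0]−=0.00105, z[1]+=0.00105
I2: z[0]−=0.0363, z[2]+=0.0363
V1: row V0−V4=15.9, i_V1 at 0,4
solve → V1=-15.90, V2=-15.86, V3=-15.90, V4=-15.90
aux → i_L1=-0.03431, i_V1=-0.06158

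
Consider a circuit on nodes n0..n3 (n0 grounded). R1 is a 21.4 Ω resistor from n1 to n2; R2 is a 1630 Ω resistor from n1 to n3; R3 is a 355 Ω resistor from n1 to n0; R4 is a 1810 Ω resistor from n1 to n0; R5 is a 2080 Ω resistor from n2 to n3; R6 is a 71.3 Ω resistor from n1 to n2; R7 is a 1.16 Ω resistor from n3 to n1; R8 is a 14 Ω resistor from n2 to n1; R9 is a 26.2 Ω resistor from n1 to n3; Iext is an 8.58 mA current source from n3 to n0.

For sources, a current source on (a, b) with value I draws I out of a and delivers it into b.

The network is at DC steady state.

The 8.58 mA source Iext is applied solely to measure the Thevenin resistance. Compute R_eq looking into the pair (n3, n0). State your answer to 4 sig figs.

R_eq = 297.9 Ω

Element admittances at DC:
  Y(R1) = 0.04673 S between n1,n2
  Y(R2) = 0.0006135 S between n1,n3
  Y(R3) = 0.002817 S between n1,n0
  Y(R4) = 0.0005525 S between n1,n0
  Y(R5) = 0.0004808 S between n2,n3
  Y(R6) = 0.01403 S between n1,n2
  Y(R7) = 0.8621 S between n3,n1
  Y(R8) = 0.07143 S between n2,n1
  Y(R9) = 0.03817 S between n1,n3
  Iext: injects 0.00858 A into n0 (from n3)
Assemble and solve the 3×3 MNA system:
  V(n1)=-2.546  V(n2)=-2.546  V(n3)=-2.556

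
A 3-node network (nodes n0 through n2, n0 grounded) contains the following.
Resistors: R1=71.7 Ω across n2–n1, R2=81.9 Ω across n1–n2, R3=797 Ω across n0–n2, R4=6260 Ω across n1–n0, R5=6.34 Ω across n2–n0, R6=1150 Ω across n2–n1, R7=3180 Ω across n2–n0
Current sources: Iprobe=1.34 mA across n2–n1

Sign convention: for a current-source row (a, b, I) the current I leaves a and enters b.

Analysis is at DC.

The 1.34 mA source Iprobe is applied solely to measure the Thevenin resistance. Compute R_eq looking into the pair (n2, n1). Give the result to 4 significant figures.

R_eq = 36.78 Ω

MNA unknowns: 2 node voltages V₁..V_2
R1: Y=0.01395 on G[2,1]
R2: Y=0.01221 on G[1,2]
R3: Y=0.001255 on G[0,2]
R4: Y=0.0001597 on G[1,0]
R5: Y=0.1577 on G[2,0]
R6: Y=0.0008696 on G[2,1]
R7: Y=0.0003145 on G[2,0]
Iprobe: z[2]−=0.00134, z[1]+=0.00134
solve → V1=0.04924, V2=-4.938e-05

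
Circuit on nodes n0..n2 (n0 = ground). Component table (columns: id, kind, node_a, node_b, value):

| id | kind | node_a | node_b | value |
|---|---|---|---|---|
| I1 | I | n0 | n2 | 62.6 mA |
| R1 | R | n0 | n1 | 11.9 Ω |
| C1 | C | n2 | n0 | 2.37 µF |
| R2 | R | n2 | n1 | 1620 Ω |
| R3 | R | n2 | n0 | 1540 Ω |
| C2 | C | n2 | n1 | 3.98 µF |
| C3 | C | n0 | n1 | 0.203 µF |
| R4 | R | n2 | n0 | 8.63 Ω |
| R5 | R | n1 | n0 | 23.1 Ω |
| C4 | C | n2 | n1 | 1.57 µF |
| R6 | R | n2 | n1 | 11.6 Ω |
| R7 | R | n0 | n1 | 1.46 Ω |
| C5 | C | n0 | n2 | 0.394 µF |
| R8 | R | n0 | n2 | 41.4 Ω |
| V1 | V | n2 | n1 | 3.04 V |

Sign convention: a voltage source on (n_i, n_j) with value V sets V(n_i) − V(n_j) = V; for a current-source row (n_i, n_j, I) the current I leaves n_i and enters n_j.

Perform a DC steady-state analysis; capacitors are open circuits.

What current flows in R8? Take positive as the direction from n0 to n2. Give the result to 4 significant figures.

MNA unknowns: 2 node voltages V₁..V_2 plus 1 source current (V1)
I1: z[0]−=0.0626, z[2]+=0.0626
R1: Y=0.08403 on G[0,1]
C1: Y=0.000 on G[2,0]
R2: Y=0.0006173 on G[2,1]
R3: Y=0.0006494 on G[2,0]
C2: Y=0.000 on G[2,1]
C3: Y=0.000 on G[0,1]
R4: Y=0.1159 on G[2,0]
R5: Y=0.04329 on G[1,0]
C4: Y=0.000 on G[2,1]
R6: Y=0.08621 on G[2,1]
R7: Y=0.6849 on G[0,1]
C5: Y=0.000 on G[0,2]
R8: Y=0.02415 on G[0,2]
V1: row V2−V1=3.04, i_V1 at 2,1
solve → V1=-0.3831, V2=2.657
aux → i_V1=-0.5751

-0.06418 A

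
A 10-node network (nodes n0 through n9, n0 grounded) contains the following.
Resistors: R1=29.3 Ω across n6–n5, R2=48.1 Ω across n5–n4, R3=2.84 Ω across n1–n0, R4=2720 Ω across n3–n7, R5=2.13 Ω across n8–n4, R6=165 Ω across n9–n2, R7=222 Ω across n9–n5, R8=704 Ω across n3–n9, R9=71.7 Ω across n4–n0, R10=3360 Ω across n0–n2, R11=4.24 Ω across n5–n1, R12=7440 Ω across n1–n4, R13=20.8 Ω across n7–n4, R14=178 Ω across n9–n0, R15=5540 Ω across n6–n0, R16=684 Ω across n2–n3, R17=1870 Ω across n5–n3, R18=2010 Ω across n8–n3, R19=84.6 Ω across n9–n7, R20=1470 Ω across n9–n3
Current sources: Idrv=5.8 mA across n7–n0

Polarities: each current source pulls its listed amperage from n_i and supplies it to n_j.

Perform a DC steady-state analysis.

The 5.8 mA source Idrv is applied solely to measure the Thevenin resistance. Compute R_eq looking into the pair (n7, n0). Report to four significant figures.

Element admittances at DC:
  Y(R1) = 0.03413 S between n6,n5
  Y(R2) = 0.02079 S between n5,n4
  Y(R3) = 0.3521 S between n1,n0
  Y(R4) = 0.0003676 S between n3,n7
  Y(R5) = 0.4695 S between n8,n4
  Y(R6) = 0.006061 S between n9,n2
  Y(R7) = 0.004505 S between n9,n5
  Y(R8) = 0.001420 S between n3,n9
  Y(R9) = 0.01395 S between n4,n0
  Y(R10) = 0.0002976 S between n0,n2
  Y(R11) = 0.2358 S between n5,n1
  Y(R12) = 0.0001344 S between n1,n4
  Y(R13) = 0.04808 S between n7,n4
  Y(R14) = 0.005618 S between n9,n0
  Y(R15) = 0.0001805 S between n6,n0
  Y(R16) = 0.001462 S between n2,n3
  Y(R17) = 0.0005348 S between n5,n3
  Y(R18) = 0.0004975 S between n8,n3
  Y(R19) = 0.01182 S between n9,n7
  Y(R20) = 0.0006803 S between n9,n3
  Idrv: injects 0.0058 A into n0 (from n7)
Assemble and solve the 9×9 MNA system:
  V(n1)=-0.008676  V(n2)=-0.1236  V(n3)=-0.1251  V(n4)=-0.1418  V(n5)=-0.02155  V(n6)=-0.02144  V(n7)=-0.2355  V(n8)=-0.1418  V(n9)=-0.1293

R_eq = 40.60 Ω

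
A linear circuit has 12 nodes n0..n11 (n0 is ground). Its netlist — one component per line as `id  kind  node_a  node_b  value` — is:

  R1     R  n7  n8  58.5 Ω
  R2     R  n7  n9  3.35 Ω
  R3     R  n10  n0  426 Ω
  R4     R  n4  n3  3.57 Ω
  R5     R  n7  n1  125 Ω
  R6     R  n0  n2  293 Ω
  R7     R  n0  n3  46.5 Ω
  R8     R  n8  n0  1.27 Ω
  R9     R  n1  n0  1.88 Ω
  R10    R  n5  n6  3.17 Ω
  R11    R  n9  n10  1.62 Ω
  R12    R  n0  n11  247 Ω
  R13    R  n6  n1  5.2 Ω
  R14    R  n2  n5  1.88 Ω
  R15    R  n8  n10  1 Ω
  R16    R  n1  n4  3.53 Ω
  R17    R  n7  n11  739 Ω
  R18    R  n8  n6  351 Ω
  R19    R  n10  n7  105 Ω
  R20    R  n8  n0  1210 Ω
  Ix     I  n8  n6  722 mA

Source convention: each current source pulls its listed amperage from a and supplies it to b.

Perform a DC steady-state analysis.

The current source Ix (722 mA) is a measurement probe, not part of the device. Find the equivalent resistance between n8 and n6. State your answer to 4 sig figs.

R_eq = 7.869 Ω

Element admittances at DC:
  Y(R1) = 0.01709 S between n7,n8
  Y(R2) = 0.2985 S between n7,n9
  Y(R3) = 0.002347 S between n10,n0
  Y(R4) = 0.2801 S between n4,n3
  Y(R5) = 0.008000 S between n7,n1
  Y(R6) = 0.003413 S between n0,n2
  Y(R7) = 0.02151 S between n0,n3
  Y(R8) = 0.7874 S between n8,n0
  Y(R9) = 0.5319 S between n1,n0
  Y(R10) = 0.3155 S between n5,n6
  Y(R11) = 0.6173 S between n9,n10
  Y(R12) = 0.004049 S between n0,n11
  Y(R13) = 0.1923 S between n6,n1
  Y(R14) = 0.5319 S between n2,n5
  Y(R15) = 1.000 S between n8,n10
  Y(R16) = 0.2833 S between n1,n4
  Y(R17) = 0.001353 S between n7,n11
  Y(R18) = 0.002849 S between n8,n6
  Y(R19) = 0.009524 S between n10,n7
  Y(R20) = 0.0008264 S between n8,n0
  Ix: injects 0.722 A into n6 (from n8)
Assemble and solve the 11×11 MNA system:
  V(n1)=1.224  V(n2)=4.728  V(n3)=1.061  V(n4)=1.143  V(n5)=4.759  V(n6)=4.810  V(n7)=-0.7816  V(n8)=-0.8715  V(n9)=-0.8306  V(n10)=-0.8542  V(n11)=-0.1958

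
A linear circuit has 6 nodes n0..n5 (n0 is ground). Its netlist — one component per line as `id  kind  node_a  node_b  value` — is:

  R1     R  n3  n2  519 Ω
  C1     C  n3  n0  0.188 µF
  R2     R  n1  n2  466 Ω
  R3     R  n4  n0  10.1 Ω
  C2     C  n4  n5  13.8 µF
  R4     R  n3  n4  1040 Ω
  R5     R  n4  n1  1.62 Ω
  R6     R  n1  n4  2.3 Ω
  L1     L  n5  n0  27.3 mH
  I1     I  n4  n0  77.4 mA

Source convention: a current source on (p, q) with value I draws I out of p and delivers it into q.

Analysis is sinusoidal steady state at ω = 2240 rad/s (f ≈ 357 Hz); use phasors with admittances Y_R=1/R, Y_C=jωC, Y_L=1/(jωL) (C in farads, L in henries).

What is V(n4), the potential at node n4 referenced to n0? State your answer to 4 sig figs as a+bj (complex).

Element admittances at ω=2240 rad/s:
  Y(R1) = 0.001927+0.000j S between n3,n2
  Y(C1) = 0.000+0.0004211j S between n3,n0
  Y(R2) = 0.002146+0.000j S between n1,n2
  Y(R3) = 0.09901+0.000j S between n4,n0
  Y(C2) = 0.000+0.03091j S between n4,n5
  Y(R4) = 0.0009615+0.000j S between n3,n4
  Y(R5) = 0.6173+0.000j S between n4,n1
  Y(R6) = 0.4348+0.000j S between n1,n4
  Y(L1) = 0.000-0.01635j S between n5,n0
  I1: injects 0.0774 A into n0 (from n4)
Assemble and solve the 5×5 MNA system:
  V(n1)=-0.6974-0.2414j  V(n2)=-0.7064-0.1692j  V(n3)=-0.7164-0.08883j  V(n4)=-0.6974-0.2415j  V(n5)=-1.481-0.5128j

-0.6974-0.2415j V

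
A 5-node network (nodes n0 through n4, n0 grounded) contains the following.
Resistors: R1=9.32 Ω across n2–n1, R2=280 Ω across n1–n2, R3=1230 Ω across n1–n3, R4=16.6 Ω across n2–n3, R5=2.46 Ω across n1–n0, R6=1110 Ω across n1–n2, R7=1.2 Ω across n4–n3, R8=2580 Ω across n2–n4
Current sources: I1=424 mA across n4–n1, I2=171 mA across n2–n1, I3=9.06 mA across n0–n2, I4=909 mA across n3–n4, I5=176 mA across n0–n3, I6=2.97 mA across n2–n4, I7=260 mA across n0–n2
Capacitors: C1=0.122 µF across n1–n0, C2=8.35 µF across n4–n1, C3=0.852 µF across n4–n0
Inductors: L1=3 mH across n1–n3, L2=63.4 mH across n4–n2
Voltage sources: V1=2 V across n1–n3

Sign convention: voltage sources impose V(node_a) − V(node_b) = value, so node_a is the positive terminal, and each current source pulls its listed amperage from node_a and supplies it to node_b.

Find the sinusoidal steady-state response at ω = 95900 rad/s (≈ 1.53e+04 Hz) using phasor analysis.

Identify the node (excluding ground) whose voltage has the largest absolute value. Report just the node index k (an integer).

1

Element admittances at ω=95900 rad/s:
  Y(R1) = 0.1073+0.000j S between n2,n1
  I1: injects 0.424 A into n1 (from n4)
  Y(C1) = 0.000+0.01170j S between n1,n0
  Y(L1) = 0.000-0.003476j S between n1,n3
  Y(R2) = 0.003571+0.000j S between n1,n2
  I2: injects 0.171 A into n1 (from n2)
  Y(R3) = 0.0008130+0.000j S between n1,n3
  Y(R4) = 0.06024+0.000j S between n2,n3
  I3: injects 0.00906 A into n2 (from n0)
  I4: injects 0.909 A into n4 (from n3)
  Y(R5) = 0.4065+0.000j S between n1,n0
  Y(R6) = 0.0009009+0.000j S between n1,n2
  Y(R7) = 0.8333+0.000j S between n4,n3
  Y(R8) = 0.0003876+0.000j S between n2,n4
  I5: injects 0.176 A into n3 (from n0)
  Y(C2) = 0.000+0.8008j S between n4,n1
  I6: injects 0.00297 A into n4 (from n2)
  I7: injects 0.26 A into n2 (from n0)
  Y(C3) = 0.000+0.08171j S between n4,n0
  Y(L2) = 0.000-0.0001645j S between n4,n2
  V1: constraint V(n1)−V(n3) = 2
Assemble and solve the 5×5 MNA system:
  V(n1)=1.197-0.1281j  V(n2)=1.049-0.1261j  V(n3)=-0.8026-0.1281j  V(n4)=0.4660+0.5286j
  i(V1)=-0.4373-0.5404j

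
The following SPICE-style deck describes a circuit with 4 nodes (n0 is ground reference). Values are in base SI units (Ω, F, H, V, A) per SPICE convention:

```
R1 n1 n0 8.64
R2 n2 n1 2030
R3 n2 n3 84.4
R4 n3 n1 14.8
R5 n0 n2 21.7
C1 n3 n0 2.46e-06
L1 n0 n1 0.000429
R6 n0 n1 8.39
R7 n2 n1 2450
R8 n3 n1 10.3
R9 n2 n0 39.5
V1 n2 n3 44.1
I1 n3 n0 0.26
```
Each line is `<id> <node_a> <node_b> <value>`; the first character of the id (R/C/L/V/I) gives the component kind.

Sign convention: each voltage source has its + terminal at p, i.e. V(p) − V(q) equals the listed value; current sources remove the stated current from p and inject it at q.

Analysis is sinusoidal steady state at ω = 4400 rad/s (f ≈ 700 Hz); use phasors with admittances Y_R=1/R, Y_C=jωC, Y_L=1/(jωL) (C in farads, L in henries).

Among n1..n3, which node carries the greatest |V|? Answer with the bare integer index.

Apply KCL at each of the 3 non-ground nodes and solve the resulting linear system.
Node n1: branches {R1, R2, R4, L1, R6, R7, R8} → V_1 = -2.053-3.392j
Node n2: branches {R2, R3, R5, R7, R9, V1} → V_2 = 28.04-1.637j
Node n3: branches {R3, R4, C1, R8, V1, I1} → V_3 = -16.06-1.637j
Source currents: i(V1)=-2.551+0.1153j

2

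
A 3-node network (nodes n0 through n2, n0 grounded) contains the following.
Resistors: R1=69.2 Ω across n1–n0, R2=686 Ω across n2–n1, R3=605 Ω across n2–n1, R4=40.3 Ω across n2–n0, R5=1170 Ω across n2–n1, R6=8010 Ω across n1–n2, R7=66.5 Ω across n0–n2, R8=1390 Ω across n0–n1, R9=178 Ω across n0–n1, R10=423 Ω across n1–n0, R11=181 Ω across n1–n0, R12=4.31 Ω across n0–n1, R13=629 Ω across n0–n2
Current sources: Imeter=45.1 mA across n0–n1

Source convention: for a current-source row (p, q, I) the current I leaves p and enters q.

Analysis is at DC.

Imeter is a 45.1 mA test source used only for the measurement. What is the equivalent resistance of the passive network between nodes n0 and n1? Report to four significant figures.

Element admittances at DC:
  Y(R1) = 0.01445 S between n1,n0
  Y(R2) = 0.001458 S between n2,n1
  Y(R3) = 0.001653 S between n2,n1
  Y(R4) = 0.02481 S between n2,n0
  Y(R5) = 0.0008547 S between n2,n1
  Y(R6) = 0.0001248 S between n1,n2
  Y(R7) = 0.01504 S between n0,n2
  Y(R8) = 0.0007194 S between n0,n1
  Y(R9) = 0.005618 S between n0,n1
  Y(R10) = 0.002364 S between n1,n0
  Y(R11) = 0.005525 S between n1,n0
  Y(R12) = 0.2320 S between n0,n1
  Y(R13) = 0.001590 S between n0,n2
  Imeter: injects 0.0451 A into n1 (from n0)
Assemble and solve the 2×2 MNA system:
  V(n1)=0.1706  V(n2)=0.01532

R_eq = 3.782 Ω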